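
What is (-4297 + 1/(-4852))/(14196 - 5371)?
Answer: -4169809/8563780 ≈ -0.48691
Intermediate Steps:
(-4297 + 1/(-4852))/(14196 - 5371) = (-4297 - 1/4852)/8825 = -20849045/4852*1/8825 = -4169809/8563780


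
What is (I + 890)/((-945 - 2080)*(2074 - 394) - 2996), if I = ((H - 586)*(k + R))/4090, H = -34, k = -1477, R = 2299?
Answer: -156523/1039881682 ≈ -0.00015052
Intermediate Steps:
I = -50964/409 (I = ((-34 - 586)*(-1477 + 2299))/4090 = -620*822*(1/4090) = -509640*1/4090 = -50964/409 ≈ -124.61)
(I + 890)/((-945 - 2080)*(2074 - 394) - 2996) = (-50964/409 + 890)/((-945 - 2080)*(2074 - 394) - 2996) = 313046/(409*(-3025*1680 - 2996)) = 313046/(409*(-5082000 - 2996)) = (313046/409)/(-5084996) = (313046/409)*(-1/5084996) = -156523/1039881682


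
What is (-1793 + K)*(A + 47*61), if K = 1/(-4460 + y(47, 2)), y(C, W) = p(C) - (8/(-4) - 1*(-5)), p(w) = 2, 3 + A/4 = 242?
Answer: -30578548402/4461 ≈ -6.8546e+6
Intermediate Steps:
A = 956 (A = -12 + 4*242 = -12 + 968 = 956)
y(C, W) = -1 (y(C, W) = 2 - (8/(-4) - 1*(-5)) = 2 - (8*(-1/4) + 5) = 2 - (-2 + 5) = 2 - 1*3 = 2 - 3 = -1)
K = -1/4461 (K = 1/(-4460 - 1) = 1/(-4461) = -1/4461 ≈ -0.00022416)
(-1793 + K)*(A + 47*61) = (-1793 - 1/4461)*(956 + 47*61) = -7998574*(956 + 2867)/4461 = -7998574/4461*3823 = -30578548402/4461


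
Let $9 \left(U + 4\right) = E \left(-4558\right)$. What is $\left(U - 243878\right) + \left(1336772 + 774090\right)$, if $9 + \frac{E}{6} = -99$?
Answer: $2195156$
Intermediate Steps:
$E = -648$ ($E = -54 + 6 \left(-99\right) = -54 - 594 = -648$)
$U = 328172$ ($U = -4 + \frac{\left(-648\right) \left(-4558\right)}{9} = -4 + \frac{1}{9} \cdot 2953584 = -4 + 328176 = 328172$)
$\left(U - 243878\right) + \left(1336772 + 774090\right) = \left(328172 - 243878\right) + \left(1336772 + 774090\right) = 84294 + 2110862 = 2195156$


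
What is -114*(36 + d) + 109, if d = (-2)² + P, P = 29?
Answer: -7757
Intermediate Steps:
d = 33 (d = (-2)² + 29 = 4 + 29 = 33)
-114*(36 + d) + 109 = -114*(36 + 33) + 109 = -114*69 + 109 = -7866 + 109 = -7757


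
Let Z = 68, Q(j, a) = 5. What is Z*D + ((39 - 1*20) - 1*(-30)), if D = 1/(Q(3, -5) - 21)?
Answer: 179/4 ≈ 44.750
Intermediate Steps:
D = -1/16 (D = 1/(5 - 21) = 1/(-16) = -1/16 ≈ -0.062500)
Z*D + ((39 - 1*20) - 1*(-30)) = 68*(-1/16) + ((39 - 1*20) - 1*(-30)) = -17/4 + ((39 - 20) + 30) = -17/4 + (19 + 30) = -17/4 + 49 = 179/4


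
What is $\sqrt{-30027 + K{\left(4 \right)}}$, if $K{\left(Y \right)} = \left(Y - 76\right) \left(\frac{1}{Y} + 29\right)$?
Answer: $i \sqrt{32133} \approx 179.26 i$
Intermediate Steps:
$K{\left(Y \right)} = \left(-76 + Y\right) \left(29 + \frac{1}{Y}\right)$
$\sqrt{-30027 + K{\left(4 \right)}} = \sqrt{-30027 - \left(2087 + 19\right)} = \sqrt{-30027 - 2106} = \sqrt{-32133} = i \sqrt{32133}$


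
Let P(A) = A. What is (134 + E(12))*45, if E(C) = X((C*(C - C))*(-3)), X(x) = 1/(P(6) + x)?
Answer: 12075/2 ≈ 6037.5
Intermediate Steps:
X(x) = 1/(6 + x)
E(C) = ⅙ (E(C) = 1/(6 + (C*(C - C))*(-3)) = 1/(6 + (C*0)*(-3)) = 1/(6 + 0*(-3)) = 1/(6 + 0) = 1/6 = ⅙)
(134 + E(12))*45 = (134 + ⅙)*45 = (805/6)*45 = 12075/2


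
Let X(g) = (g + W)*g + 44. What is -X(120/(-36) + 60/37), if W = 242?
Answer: 4525556/12321 ≈ 367.30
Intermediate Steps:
X(g) = 44 + g*(242 + g) (X(g) = (g + 242)*g + 44 = (242 + g)*g + 44 = g*(242 + g) + 44 = 44 + g*(242 + g))
-X(120/(-36) + 60/37) = -(44 + (120/(-36) + 60/37)² + 242*(120/(-36) + 60/37)) = -(44 + (120*(-1/36) + 60*(1/37))² + 242*(120*(-1/36) + 60*(1/37))) = -(44 + (-10/3 + 60/37)² + 242*(-10/3 + 60/37)) = -(44 + (-190/111)² + 242*(-190/111)) = -(44 + 36100/12321 - 45980/111) = -1*(-4525556/12321) = 4525556/12321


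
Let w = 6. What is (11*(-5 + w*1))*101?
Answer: 1111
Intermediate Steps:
(11*(-5 + w*1))*101 = (11*(-5 + 6*1))*101 = (11*(-5 + 6))*101 = (11*1)*101 = 11*101 = 1111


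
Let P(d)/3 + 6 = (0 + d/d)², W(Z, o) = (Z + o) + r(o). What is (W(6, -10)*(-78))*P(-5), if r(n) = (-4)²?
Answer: 14040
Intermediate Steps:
r(n) = 16
W(Z, o) = 16 + Z + o (W(Z, o) = (Z + o) + 16 = 16 + Z + o)
P(d) = -15 (P(d) = -18 + 3*(0 + d/d)² = -18 + 3*(0 + 1)² = -18 + 3*1² = -18 + 3*1 = -18 + 3 = -15)
(W(6, -10)*(-78))*P(-5) = ((16 + 6 - 10)*(-78))*(-15) = (12*(-78))*(-15) = -936*(-15) = 14040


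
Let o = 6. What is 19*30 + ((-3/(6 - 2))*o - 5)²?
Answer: 2641/4 ≈ 660.25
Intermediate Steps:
19*30 + ((-3/(6 - 2))*o - 5)² = 19*30 + (-3/(6 - 2)*6 - 5)² = 570 + (-3/4*6 - 5)² = 570 + (-3*¼*6 - 5)² = 570 + (-¾*6 - 5)² = 570 + (-9/2 - 5)² = 570 + (-19/2)² = 570 + 361/4 = 2641/4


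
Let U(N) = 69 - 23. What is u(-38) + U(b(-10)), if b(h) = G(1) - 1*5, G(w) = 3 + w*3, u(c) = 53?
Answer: 99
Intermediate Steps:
G(w) = 3 + 3*w
b(h) = 1 (b(h) = (3 + 3*1) - 1*5 = (3 + 3) - 5 = 6 - 5 = 1)
U(N) = 46
u(-38) + U(b(-10)) = 53 + 46 = 99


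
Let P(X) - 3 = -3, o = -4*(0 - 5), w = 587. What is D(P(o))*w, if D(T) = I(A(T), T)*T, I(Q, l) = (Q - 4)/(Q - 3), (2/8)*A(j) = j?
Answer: 0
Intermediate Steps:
A(j) = 4*j
o = 20 (o = -4*(-5) = 20)
P(X) = 0 (P(X) = 3 - 3 = 0)
I(Q, l) = (-4 + Q)/(-3 + Q)
D(T) = T*(-4 + 4*T)/(-3 + 4*T) (D(T) = ((-4 + 4*T)/(-3 + 4*T))*T = T*(-4 + 4*T)/(-3 + 4*T))
D(P(o))*w = (4*0*(-1 + 0)/(-3 + 4*0))*587 = (4*0*(-1)/(-3 + 0))*587 = (4*0*(-1)/(-3))*587 = (4*0*(-1/3)*(-1))*587 = 0*587 = 0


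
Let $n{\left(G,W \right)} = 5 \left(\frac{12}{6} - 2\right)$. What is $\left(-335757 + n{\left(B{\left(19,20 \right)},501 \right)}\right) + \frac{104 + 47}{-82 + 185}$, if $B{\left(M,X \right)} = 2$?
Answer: $- \frac{34582820}{103} \approx -3.3576 \cdot 10^{5}$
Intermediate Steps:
$n{\left(G,W \right)} = 0$ ($n{\left(G,W \right)} = 5 \left(12 \cdot \frac{1}{6} - 2\right) = 5 \left(2 - 2\right) = 5 \cdot 0 = 0$)
$\left(-335757 + n{\left(B{\left(19,20 \right)},501 \right)}\right) + \frac{104 + 47}{-82 + 185} = \left(-335757 + 0\right) + \frac{104 + 47}{-82 + 185} = -335757 + \frac{151}{103} = - \frac{34582820}{103}$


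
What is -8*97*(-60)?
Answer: 46560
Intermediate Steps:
-8*97*(-60) = -776*(-60) = 46560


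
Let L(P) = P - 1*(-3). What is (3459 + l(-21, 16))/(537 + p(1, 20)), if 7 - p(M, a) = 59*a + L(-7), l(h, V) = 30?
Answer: -3489/632 ≈ -5.5206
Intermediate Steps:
L(P) = 3 + P (L(P) = P + 3 = 3 + P)
p(M, a) = 11 - 59*a (p(M, a) = 7 - (59*a + (3 - 7)) = 7 - (59*a - 4) = 7 - (-4 + 59*a) = 7 + (4 - 59*a) = 11 - 59*a)
(3459 + l(-21, 16))/(537 + p(1, 20)) = (3459 + 30)/(537 + (11 - 59*20)) = 3489/(537 + (11 - 1180)) = 3489/(537 - 1169) = 3489/(-632) = 3489*(-1/632) = -3489/632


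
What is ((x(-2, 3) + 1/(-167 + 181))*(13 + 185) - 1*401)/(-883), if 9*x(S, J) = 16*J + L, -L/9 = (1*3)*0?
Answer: -4684/6181 ≈ -0.75781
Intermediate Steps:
L = 0 (L = -9*1*3*0 = -27*0 = -9*0 = 0)
x(S, J) = 16*J/9 (x(S, J) = (16*J + 0)/9 = (16*J)/9 = 16*J/9)
((x(-2, 3) + 1/(-167 + 181))*(13 + 185) - 1*401)/(-883) = (((16/9)*3 + 1/(-167 + 181))*(13 + 185) - 1*401)/(-883) = ((16/3 + 1/14)*198 - 401)*(-1/883) = ((227/42)*198 - 401)*(-1/883) = (7491/7 - 401)*(-1/883) = (4684/7)*(-1/883) = -4684/6181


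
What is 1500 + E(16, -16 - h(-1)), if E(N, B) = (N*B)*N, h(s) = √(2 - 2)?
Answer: -2596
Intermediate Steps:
h(s) = 0 (h(s) = √0 = 0)
E(N, B) = B*N² (E(N, B) = (B*N)*N = B*N²)
1500 + E(16, -16 - h(-1)) = 1500 + (-16 - 1*0)*16² = 1500 + (-16 + 0)*256 = 1500 - 16*256 = 1500 - 4096 = -2596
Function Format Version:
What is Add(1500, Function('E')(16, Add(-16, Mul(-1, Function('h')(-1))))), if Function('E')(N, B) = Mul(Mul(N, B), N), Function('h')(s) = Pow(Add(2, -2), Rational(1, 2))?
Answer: -2596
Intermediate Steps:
Function('h')(s) = 0 (Function('h')(s) = Pow(0, Rational(1, 2)) = 0)
Function('E')(N, B) = Mul(B, Pow(N, 2)) (Function('E')(N, B) = Mul(Mul(B, N), N) = Mul(B, Pow(N, 2)))
Add(1500, Function('E')(16, Add(-16, Mul(-1, Function('h')(-1))))) = Add(1500, Mul(Add(-16, Mul(-1, 0)), Pow(16, 2))) = Add(1500, Mul(Add(-16, 0), 256)) = Add(1500, Mul(-16, 256)) = Add(1500, -4096) = -2596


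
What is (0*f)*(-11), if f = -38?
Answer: 0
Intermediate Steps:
(0*f)*(-11) = (0*(-38))*(-11) = 0*(-11) = 0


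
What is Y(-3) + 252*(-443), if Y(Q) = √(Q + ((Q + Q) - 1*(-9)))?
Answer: -111636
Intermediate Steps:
Y(Q) = √(9 + 3*Q) (Y(Q) = √(Q + (2*Q + 9)) = √(Q + (9 + 2*Q)) = √(9 + 3*Q))
Y(-3) + 252*(-443) = √(9 + 3*(-3)) + 252*(-443) = √(9 - 9) - 111636 = √0 - 111636 = 0 - 111636 = -111636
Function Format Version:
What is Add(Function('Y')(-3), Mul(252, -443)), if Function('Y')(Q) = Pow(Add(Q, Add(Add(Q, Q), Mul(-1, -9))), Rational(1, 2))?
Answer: -111636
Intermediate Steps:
Function('Y')(Q) = Pow(Add(9, Mul(3, Q)), Rational(1, 2)) (Function('Y')(Q) = Pow(Add(Q, Add(Mul(2, Q), 9)), Rational(1, 2)) = Pow(Add(Q, Add(9, Mul(2, Q))), Rational(1, 2)) = Pow(Add(9, Mul(3, Q)), Rational(1, 2)))
Add(Function('Y')(-3), Mul(252, -443)) = Add(Pow(Add(9, Mul(3, -3)), Rational(1, 2)), Mul(252, -443)) = Add(Pow(Add(9, -9), Rational(1, 2)), -111636) = Add(Pow(0, Rational(1, 2)), -111636) = Add(0, -111636) = -111636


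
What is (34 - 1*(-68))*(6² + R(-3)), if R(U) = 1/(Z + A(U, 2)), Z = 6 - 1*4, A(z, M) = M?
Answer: 7395/2 ≈ 3697.5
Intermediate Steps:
Z = 2 (Z = 6 - 4 = 2)
R(U) = ¼ (R(U) = 1/(2 + 2) = 1/4 = ¼)
(34 - 1*(-68))*(6² + R(-3)) = (34 - 1*(-68))*(6² + ¼) = (34 + 68)*(36 + ¼) = 102*(145/4) = 7395/2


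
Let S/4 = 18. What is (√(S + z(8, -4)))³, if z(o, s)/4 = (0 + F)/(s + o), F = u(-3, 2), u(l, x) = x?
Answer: 74*√74 ≈ 636.57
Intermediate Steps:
F = 2
S = 72 (S = 4*18 = 72)
z(o, s) = 8/(o + s) (z(o, s) = 4*((0 + 2)/(s + o)) = 4*(2/(o + s)) = 8/(o + s))
(√(S + z(8, -4)))³ = (√(72 + 8/(8 - 4)))³ = (√(72 + 8/4))³ = (√(72 + 8*(¼)))³ = (√(72 + 2))³ = (√74)³ = 74*√74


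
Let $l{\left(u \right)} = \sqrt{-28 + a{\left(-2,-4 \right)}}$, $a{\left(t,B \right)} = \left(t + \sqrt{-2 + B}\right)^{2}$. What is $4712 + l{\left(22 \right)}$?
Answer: $4712 + \sqrt{-28 + \left(-2 + i \sqrt{6}\right)^{2}} \approx 4712.9 - 5.548 i$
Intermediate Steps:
$l{\left(u \right)} = \sqrt{-28 + \left(-2 + i \sqrt{6}\right)^{2}}$ ($l{\left(u \right)} = \sqrt{-28 + \left(-2 + \sqrt{-2 - 4}\right)^{2}} = \sqrt{-28 + \left(-2 + \sqrt{-6}\right)^{2}} = \sqrt{-28 + \left(-2 + i \sqrt{6}\right)^{2}}$)
$4712 + l{\left(22 \right)} = 4712 + \sqrt{-28 + \left(-2 + i \sqrt{6}\right)^{2}}$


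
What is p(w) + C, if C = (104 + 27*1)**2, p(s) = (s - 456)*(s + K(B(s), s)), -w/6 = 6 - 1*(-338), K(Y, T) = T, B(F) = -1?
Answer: 10419721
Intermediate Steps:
w = -2064 (w = -6*(6 - 1*(-338)) = -6*(6 + 338) = -6*344 = -2064)
p(s) = 2*s*(-456 + s) (p(s) = (s - 456)*(s + s) = (-456 + s)*(2*s) = 2*s*(-456 + s))
C = 17161 (C = (104 + 27)**2 = 131**2 = 17161)
p(w) + C = 2*(-2064)*(-456 - 2064) + 17161 = 2*(-2064)*(-2520) + 17161 = 10402560 + 17161 = 10419721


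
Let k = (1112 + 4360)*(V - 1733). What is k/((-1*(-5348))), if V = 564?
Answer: -228456/191 ≈ -1196.1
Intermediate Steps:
k = -6396768 (k = (1112 + 4360)*(564 - 1733) = 5472*(-1169) = -6396768)
k/((-1*(-5348))) = -6396768/((-1*(-5348))) = -6396768/5348 = -6396768*1/5348 = -228456/191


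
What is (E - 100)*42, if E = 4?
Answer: -4032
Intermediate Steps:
(E - 100)*42 = (4 - 100)*42 = -96*42 = -4032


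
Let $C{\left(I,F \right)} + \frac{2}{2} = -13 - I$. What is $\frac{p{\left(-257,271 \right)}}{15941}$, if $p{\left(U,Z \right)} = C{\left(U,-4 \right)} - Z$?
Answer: $- \frac{28}{15941} \approx -0.0017565$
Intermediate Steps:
$C{\left(I,F \right)} = -14 - I$ ($C{\left(I,F \right)} = -1 - \left(13 + I\right) = -14 - I$)
$p{\left(U,Z \right)} = -14 - U - Z$ ($p{\left(U,Z \right)} = \left(-14 - U\right) - Z = -14 - U - Z$)
$\frac{p{\left(-257,271 \right)}}{15941} = \frac{-14 - -257 - 271}{15941} = \left(-14 + 257 - 271\right) \frac{1}{15941} = \left(-28\right) \frac{1}{15941} = - \frac{28}{15941}$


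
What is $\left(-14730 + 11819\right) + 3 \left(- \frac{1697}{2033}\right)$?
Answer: $- \frac{5923154}{2033} \approx -2913.5$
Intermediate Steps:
$\left(-14730 + 11819\right) + 3 \left(- \frac{1697}{2033}\right) = -2911 + 3 \left(\left(-1697\right) \frac{1}{2033}\right) = -2911 + 3 \left(- \frac{1697}{2033}\right) = -2911 - \frac{5091}{2033} = - \frac{5923154}{2033}$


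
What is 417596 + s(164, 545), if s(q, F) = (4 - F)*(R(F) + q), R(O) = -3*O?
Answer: 1213407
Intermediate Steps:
s(q, F) = (4 - F)*(q - 3*F) (s(q, F) = (4 - F)*(-3*F + q) = (4 - F)*(q - 3*F))
417596 + s(164, 545) = 417596 + (-12*545 + 3*545² + 4*164 - 1*545*164) = 417596 + (-6540 + 3*297025 + 656 - 89380) = 417596 + (-6540 + 891075 + 656 - 89380) = 417596 + 795811 = 1213407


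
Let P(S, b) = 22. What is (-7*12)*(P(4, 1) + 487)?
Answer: -42756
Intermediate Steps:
(-7*12)*(P(4, 1) + 487) = (-7*12)*(22 + 487) = -84*509 = -42756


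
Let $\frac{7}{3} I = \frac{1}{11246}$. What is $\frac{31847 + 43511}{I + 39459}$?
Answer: $\frac{5932332476}{3106291401} \approx 1.9098$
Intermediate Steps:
$I = \frac{3}{78722}$ ($I = \frac{3}{7 \cdot 11246} = \frac{3}{7} \cdot \frac{1}{11246} = \frac{3}{78722} \approx 3.8109 \cdot 10^{-5}$)
$\frac{31847 + 43511}{I + 39459} = \frac{31847 + 43511}{\frac{3}{78722} + 39459} = \frac{75358}{\frac{3106291401}{78722}} = 75358 \cdot \frac{78722}{3106291401} = \frac{5932332476}{3106291401}$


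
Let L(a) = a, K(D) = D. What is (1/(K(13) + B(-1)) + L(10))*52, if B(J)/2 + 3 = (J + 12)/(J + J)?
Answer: 507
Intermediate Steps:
B(J) = -6 + (12 + J)/J (B(J) = -6 + 2*((J + 12)/(J + J)) = -6 + 2*((12 + J)/((2*J))) = -6 + 2*((12 + J)*(1/(2*J))) = -6 + 2*((12 + J)/(2*J)) = -6 + (12 + J)/J)
(1/(K(13) + B(-1)) + L(10))*52 = (1/(13 + (-5 + 12/(-1))) + 10)*52 = (1/(13 + (-5 + 12*(-1))) + 10)*52 = (1/(13 + (-5 - 12)) + 10)*52 = (1/(13 - 17) + 10)*52 = (1/(-4) + 10)*52 = (-¼ + 10)*52 = (39/4)*52 = 507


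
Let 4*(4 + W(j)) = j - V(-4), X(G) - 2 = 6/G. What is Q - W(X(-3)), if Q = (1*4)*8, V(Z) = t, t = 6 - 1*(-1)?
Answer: 151/4 ≈ 37.750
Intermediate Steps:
t = 7 (t = 6 + 1 = 7)
V(Z) = 7
X(G) = 2 + 6/G
W(j) = -23/4 + j/4 (W(j) = -4 + (j - 1*7)/4 = -4 + (j - 7)/4 = -4 + (-7 + j)/4 = -4 + (-7/4 + j/4) = -23/4 + j/4)
Q = 32 (Q = 4*8 = 32)
Q - W(X(-3)) = 32 - (-23/4 + (2 + 6/(-3))/4) = 32 - (-23/4 + (2 + 6*(-⅓))/4) = 32 - (-23/4 + (2 - 2)/4) = 32 - (-23/4 + (¼)*0) = 32 - (-23/4 + 0) = 32 - 1*(-23/4) = 32 + 23/4 = 151/4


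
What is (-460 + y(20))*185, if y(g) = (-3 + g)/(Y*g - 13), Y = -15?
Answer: -26639445/313 ≈ -85110.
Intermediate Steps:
y(g) = (-3 + g)/(-13 - 15*g) (y(g) = (-3 + g)/(-15*g - 13) = (-3 + g)/(-13 - 15*g))
(-460 + y(20))*185 = (-460 + (3 - 1*20)/(13 + 15*20))*185 = (-460 + (3 - 20)/(13 + 300))*185 = (-460 - 17/313)*185 = -143997/313*185 = -26639445/313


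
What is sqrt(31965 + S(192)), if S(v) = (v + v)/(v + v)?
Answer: sqrt(31966) ≈ 178.79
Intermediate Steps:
S(v) = 1 (S(v) = (2*v)/((2*v)) = (2*v)*(1/(2*v)) = 1)
sqrt(31965 + S(192)) = sqrt(31965 + 1) = sqrt(31966)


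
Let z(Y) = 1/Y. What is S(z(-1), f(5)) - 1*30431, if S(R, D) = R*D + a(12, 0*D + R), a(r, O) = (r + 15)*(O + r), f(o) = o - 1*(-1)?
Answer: -30140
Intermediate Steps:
f(o) = 1 + o (f(o) = o + 1 = 1 + o)
a(r, O) = (15 + r)*(O + r)
S(R, D) = 324 + 27*R + D*R (S(R, D) = R*D + (12² + 15*(0*D + R) + 15*12 + (0*D + R)*12) = D*R + (144 + 15*(0 + R) + 180 + (0 + R)*12) = D*R + (144 + 15*R + 180 + R*12) = D*R + (144 + 15*R + 180 + 12*R) = D*R + (324 + 27*R) = 324 + 27*R + D*R)
S(z(-1), f(5)) - 1*30431 = (324 + 27/(-1) + (1 + 5)/(-1)) - 1*30431 = (324 + 27*(-1) + 6*(-1)) - 30431 = (324 - 27 - 6) - 30431 = 291 - 30431 = -30140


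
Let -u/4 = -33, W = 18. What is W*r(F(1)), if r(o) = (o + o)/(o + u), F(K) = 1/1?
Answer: 36/133 ≈ 0.27068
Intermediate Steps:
u = 132 (u = -4*(-33) = 132)
F(K) = 1
r(o) = 2*o/(132 + o) (r(o) = (o + o)/(o + 132) = (2*o)/(132 + o) = 2*o/(132 + o))
W*r(F(1)) = 18*(2*1/(132 + 1)) = 18*(2*1/133) = 18*(2*1*(1/133)) = 18*(2/133) = 36/133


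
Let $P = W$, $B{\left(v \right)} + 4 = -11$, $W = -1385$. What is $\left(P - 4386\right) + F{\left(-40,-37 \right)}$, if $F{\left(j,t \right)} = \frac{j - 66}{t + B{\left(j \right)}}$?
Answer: $- \frac{149993}{26} \approx -5769.0$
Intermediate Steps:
$B{\left(v \right)} = -15$ ($B{\left(v \right)} = -4 - 11 = -15$)
$F{\left(j,t \right)} = \frac{-66 + j}{-15 + t}$ ($F{\left(j,t \right)} = \frac{j - 66}{t - 15} = \frac{-66 + j}{-15 + t}$)
$P = -1385$
$\left(P - 4386\right) + F{\left(-40,-37 \right)} = \left(-1385 - 4386\right) + \frac{-66 - 40}{-15 - 37} = -5771 + \frac{1}{-52} \left(-106\right) = -5771 - - \frac{53}{26} = -5771 + \frac{53}{26} = - \frac{149993}{26}$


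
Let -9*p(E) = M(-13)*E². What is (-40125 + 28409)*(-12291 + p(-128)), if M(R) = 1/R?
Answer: 16656203708/117 ≈ 1.4236e+8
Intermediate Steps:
p(E) = E²/117 (p(E) = -E²/(9*(-13)) = -(-1)*E²/117 = E²/117)
(-40125 + 28409)*(-12291 + p(-128)) = (-40125 + 28409)*(-12291 + (1/117)*(-128)²) = -11716*(-12291 + (1/117)*16384) = -11716*(-12291 + 16384/117) = -11716*(-1421663/117) = 16656203708/117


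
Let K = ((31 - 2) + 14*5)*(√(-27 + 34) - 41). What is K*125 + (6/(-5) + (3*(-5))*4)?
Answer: -2537181/5 + 12375*√7 ≈ -4.7470e+5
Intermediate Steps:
K = -4059 + 99*√7 (K = (29 + 70)*(√7 - 41) = 99*(-41 + √7) = -4059 + 99*√7 ≈ -3797.1)
K*125 + (6/(-5) + (3*(-5))*4) = (-4059 + 99*√7)*125 + (6/(-5) + (3*(-5))*4) = (-507375 + 12375*√7) + (6*(-⅕) - 15*4) = (-507375 + 12375*√7) + (-6/5 - 60) = (-507375 + 12375*√7) - 306/5 = -2537181/5 + 12375*√7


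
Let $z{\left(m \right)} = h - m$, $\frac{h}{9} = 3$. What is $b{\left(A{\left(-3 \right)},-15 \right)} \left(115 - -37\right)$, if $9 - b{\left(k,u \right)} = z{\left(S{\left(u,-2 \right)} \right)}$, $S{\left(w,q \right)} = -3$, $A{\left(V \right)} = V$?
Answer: $-3192$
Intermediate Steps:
$h = 27$ ($h = 9 \cdot 3 = 27$)
$z{\left(m \right)} = 27 - m$
$b{\left(k,u \right)} = -21$ ($b{\left(k,u \right)} = 9 - \left(27 - -3\right) = 9 - \left(27 + 3\right) = 9 - 30 = -21$)
$b{\left(A{\left(-3 \right)},-15 \right)} \left(115 - -37\right) = - 21 \left(115 - -37\right) = - 21 \left(115 + 37\right) = \left(-21\right) 152 = -3192$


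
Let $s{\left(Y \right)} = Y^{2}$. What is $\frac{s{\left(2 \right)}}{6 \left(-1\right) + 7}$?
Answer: $4$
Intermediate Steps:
$\frac{s{\left(2 \right)}}{6 \left(-1\right) + 7} = \frac{2^{2}}{6 \left(-1\right) + 7} = \frac{1}{-6 + 7} \cdot 4 = 1^{-1} \cdot 4 = 1 \cdot 4 = 4$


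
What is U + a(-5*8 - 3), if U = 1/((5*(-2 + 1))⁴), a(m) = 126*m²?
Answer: 145608751/625 ≈ 2.3297e+5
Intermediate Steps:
U = 1/625 (U = 1/((5*(-1))⁴) = 1/((-5)⁴) = 1/625 ≈ 0.0016000)
U + a(-5*8 - 3) = 1/625 + 126*(-5*8 - 3)² = 1/625 + 126*(-40 - 3)² = 1/625 + 126*(-43)² = 1/625 + 126*1849 = 1/625 + 232974 = 145608751/625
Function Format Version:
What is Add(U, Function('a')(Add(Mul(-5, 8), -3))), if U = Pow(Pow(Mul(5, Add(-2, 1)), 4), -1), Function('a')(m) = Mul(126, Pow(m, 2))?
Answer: Rational(145608751, 625) ≈ 2.3297e+5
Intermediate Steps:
U = Rational(1, 625) (U = Pow(Pow(Mul(5, -1), 4), -1) = Pow(Pow(-5, 4), -1) = Pow(625, -1) = Rational(1, 625) ≈ 0.0016000)
Add(U, Function('a')(Add(Mul(-5, 8), -3))) = Add(Rational(1, 625), Mul(126, Pow(Add(Mul(-5, 8), -3), 2))) = Add(Rational(1, 625), Mul(126, Pow(Add(-40, -3), 2))) = Add(Rational(1, 625), Mul(126, Pow(-43, 2))) = Add(Rational(1, 625), Mul(126, 1849)) = Add(Rational(1, 625), 232974) = Rational(145608751, 625)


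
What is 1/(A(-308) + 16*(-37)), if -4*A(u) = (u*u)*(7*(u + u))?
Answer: 1/102262800 ≈ 9.7787e-9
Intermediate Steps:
A(u) = -7*u**3/2 (A(u) = -u*u*7*(u + u)/4 = -u**2*7*(2*u)/4 = -u**2*14*u/4 = -7*u**3/2)
1/(A(-308) + 16*(-37)) = 1/(-7/2*(-308)**3 + 16*(-37)) = 1/(-7/2*(-29218112) - 592) = 1/(102263392 - 592) = 1/102262800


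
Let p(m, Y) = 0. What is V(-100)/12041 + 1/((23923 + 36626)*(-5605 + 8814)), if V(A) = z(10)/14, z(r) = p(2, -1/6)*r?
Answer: 1/194301741 ≈ 5.1466e-9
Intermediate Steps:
z(r) = 0 (z(r) = 0*r = 0)
V(A) = 0 (V(A) = 0/14 = 0*(1/14) = 0)
V(-100)/12041 + 1/((23923 + 36626)*(-5605 + 8814)) = 0/12041 + 1/((23923 + 36626)*(-5605 + 8814)) = 0*(1/12041) + 1/(60549*3209) = 0 + (1/60549)*(1/3209) = 0 + 1/194301741 = 1/194301741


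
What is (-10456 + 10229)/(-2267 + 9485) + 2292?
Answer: 16543429/7218 ≈ 2292.0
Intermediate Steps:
(-10456 + 10229)/(-2267 + 9485) + 2292 = -227/7218 + 2292 = 16543429/7218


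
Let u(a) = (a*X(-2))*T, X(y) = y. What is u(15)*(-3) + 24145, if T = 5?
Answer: 24595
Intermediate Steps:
u(a) = -10*a (u(a) = (a*(-2))*5 = -2*a*5 = -10*a)
u(15)*(-3) + 24145 = -10*15*(-3) + 24145 = -150*(-3) + 24145 = 450 + 24145 = 24595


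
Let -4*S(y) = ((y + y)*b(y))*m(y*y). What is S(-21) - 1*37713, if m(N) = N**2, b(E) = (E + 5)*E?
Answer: 686091255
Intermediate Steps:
b(E) = E*(5 + E) (b(E) = (5 + E)*E = E*(5 + E))
S(y) = -y**6*(5 + y)/2 (S(y) = -(y + y)*(y*(5 + y))*(y*y)**2/4 = -(2*y)*(y*(5 + y))*(y**2)**2/4 = -2*y**2*(5 + y)*y**4/4 = -y**6*(5 + y)/2)
S(-21) - 1*37713 = (1/2)*(-21)**6*(-5 - 1*(-21)) - 1*37713 = (1/2)*85766121*(-5 + 21) - 37713 = (1/2)*85766121*16 - 37713 = 686128968 - 37713 = 686091255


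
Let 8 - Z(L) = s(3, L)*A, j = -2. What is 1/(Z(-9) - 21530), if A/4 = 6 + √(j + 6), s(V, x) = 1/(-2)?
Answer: -1/21506 ≈ -4.6499e-5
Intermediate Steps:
s(V, x) = -½
A = 32 (A = 4*(6 + √(-2 + 6)) = 4*(6 + √4) = 4*(6 + 2) = 4*8 = 32)
Z(L) = 24 (Z(L) = 8 - (-1)*32/2 = 8 - 1*(-16) = 8 + 16 = 24)
1/(Z(-9) - 21530) = 1/(24 - 21530) = 1/(-21506) = -1/21506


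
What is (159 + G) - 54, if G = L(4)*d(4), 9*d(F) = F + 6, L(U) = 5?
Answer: 995/9 ≈ 110.56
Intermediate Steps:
d(F) = ⅔ + F/9 (d(F) = (F + 6)/9 = (6 + F)/9 = ⅔ + F/9)
G = 50/9 (G = 5*(⅔ + (⅑)*4) = 5*(⅔ + 4/9) = 5*(10/9) = 50/9 ≈ 5.5556)
(159 + G) - 54 = (159 + 50/9) - 54 = 1481/9 - 54 = 995/9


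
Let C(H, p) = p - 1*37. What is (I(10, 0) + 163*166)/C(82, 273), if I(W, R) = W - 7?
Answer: 27061/236 ≈ 114.67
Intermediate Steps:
C(H, p) = -37 + p (C(H, p) = p - 37 = -37 + p)
I(W, R) = -7 + W
(I(10, 0) + 163*166)/C(82, 273) = ((-7 + 10) + 163*166)/(-37 + 273) = (3 + 27058)/236 = 27061*(1/236) = 27061/236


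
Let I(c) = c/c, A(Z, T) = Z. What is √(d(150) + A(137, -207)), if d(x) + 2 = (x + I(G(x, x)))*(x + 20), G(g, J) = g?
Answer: √25805 ≈ 160.64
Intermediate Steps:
I(c) = 1
d(x) = -2 + (1 + x)*(20 + x) (d(x) = -2 + (x + 1)*(x + 20) = -2 + (1 + x)*(20 + x))
√(d(150) + A(137, -207)) = √((18 + 150² + 21*150) + 137) = √((18 + 22500 + 3150) + 137) = √(25668 + 137) = √25805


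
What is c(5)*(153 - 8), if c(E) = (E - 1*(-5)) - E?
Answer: 725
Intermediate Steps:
c(E) = 5 (c(E) = (E + 5) - E = (5 + E) - E = 5)
c(5)*(153 - 8) = 5*(153 - 8) = 5*145 = 725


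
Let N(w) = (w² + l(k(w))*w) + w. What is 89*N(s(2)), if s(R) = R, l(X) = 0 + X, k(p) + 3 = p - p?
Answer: 0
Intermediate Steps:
k(p) = -3 (k(p) = -3 + (p - p) = -3 + 0 = -3)
l(X) = X
N(w) = w² - 2*w (N(w) = (w² - 3*w) + w = w² - 2*w)
89*N(s(2)) = 89*(2*(-2 + 2)) = 89*(2*0) = 89*0 = 0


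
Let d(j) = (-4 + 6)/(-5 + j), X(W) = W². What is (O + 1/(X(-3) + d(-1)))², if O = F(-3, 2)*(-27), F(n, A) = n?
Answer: 4447881/676 ≈ 6579.7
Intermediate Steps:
d(j) = 2/(-5 + j)
O = 81 (O = -3*(-27) = 81)
(O + 1/(X(-3) + d(-1)))² = (81 + 1/((-3)² + 2/(-5 - 1)))² = (81 + 1/(9 + 2/(-6)))² = (81 + 1/(9 + 2*(-⅙)))² = (81 + 1/(9 - ⅓))² = (81 + 1/(26/3))² = (81 + 3/26)² = (2109/26)² = 4447881/676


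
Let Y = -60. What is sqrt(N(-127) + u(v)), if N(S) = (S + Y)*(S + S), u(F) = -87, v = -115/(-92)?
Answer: sqrt(47411) ≈ 217.74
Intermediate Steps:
v = 5/4 (v = -115*(-1/92) = 5/4 ≈ 1.2500)
N(S) = 2*S*(-60 + S) (N(S) = (S - 60)*(S + S) = (-60 + S)*(2*S) = 2*S*(-60 + S))
sqrt(N(-127) + u(v)) = sqrt(2*(-127)*(-60 - 127) - 87) = sqrt(2*(-127)*(-187) - 87) = sqrt(47498 - 87) = sqrt(47411)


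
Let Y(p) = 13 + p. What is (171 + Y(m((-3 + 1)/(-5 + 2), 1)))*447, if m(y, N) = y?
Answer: 82546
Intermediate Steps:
(171 + Y(m((-3 + 1)/(-5 + 2), 1)))*447 = (171 + (13 + (-3 + 1)/(-5 + 2)))*447 = (171 + (13 - 2/(-3)))*447 = (171 + (13 - 2*(-⅓)))*447 = (171 + (13 + ⅔))*447 = (171 + 41/3)*447 = (554/3)*447 = 82546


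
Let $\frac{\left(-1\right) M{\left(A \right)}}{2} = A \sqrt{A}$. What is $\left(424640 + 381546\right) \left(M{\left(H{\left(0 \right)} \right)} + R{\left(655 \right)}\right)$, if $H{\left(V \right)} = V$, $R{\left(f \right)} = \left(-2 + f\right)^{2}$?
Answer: $343764966074$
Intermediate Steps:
$M{\left(A \right)} = - 2 A^{\frac{3}{2}}$ ($M{\left(A \right)} = - 2 A \sqrt{A} = - 2 A^{\frac{3}{2}}$)
$\left(424640 + 381546\right) \left(M{\left(H{\left(0 \right)} \right)} + R{\left(655 \right)}\right) = \left(424640 + 381546\right) \left(- 2 \cdot 0^{\frac{3}{2}} + \left(-2 + 655\right)^{2}\right) = 806186 \left(\left(-2\right) 0 + 653^{2}\right) = 806186 \left(0 + 426409\right) = 806186 \cdot 426409 = 343764966074$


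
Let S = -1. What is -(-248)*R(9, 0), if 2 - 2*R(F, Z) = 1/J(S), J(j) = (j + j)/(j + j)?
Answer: 124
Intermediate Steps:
J(j) = 1 (J(j) = (2*j)/((2*j)) = (2*j)*(1/(2*j)) = 1)
R(F, Z) = ½ (R(F, Z) = 1 - ½/1 = 1 - ½*1 = 1 - ½ = ½)
-(-248)*R(9, 0) = -(-248)/2 = -1*(-124) = 124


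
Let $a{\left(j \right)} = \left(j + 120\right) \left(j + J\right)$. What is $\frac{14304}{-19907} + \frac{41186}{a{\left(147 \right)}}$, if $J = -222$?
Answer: $- \frac{1106327302}{398637675} \approx -2.7753$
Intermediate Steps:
$a{\left(j \right)} = \left(-222 + j\right) \left(120 + j\right)$ ($a{\left(j \right)} = \left(j + 120\right) \left(j - 222\right) = \left(120 + j\right) \left(-222 + j\right) = \left(-222 + j\right) \left(120 + j\right)$)
$\frac{14304}{-19907} + \frac{41186}{a{\left(147 \right)}} = \frac{14304}{-19907} + \frac{41186}{-26640 + 147^{2} - 14994} = 14304 \left(- \frac{1}{19907}\right) + \frac{41186}{-26640 + 21609 - 14994} = - \frac{14304}{19907} + \frac{41186}{-20025} = - \frac{14304}{19907} + 41186 \left(- \frac{1}{20025}\right) = - \frac{14304}{19907} - \frac{41186}{20025} = - \frac{1106327302}{398637675}$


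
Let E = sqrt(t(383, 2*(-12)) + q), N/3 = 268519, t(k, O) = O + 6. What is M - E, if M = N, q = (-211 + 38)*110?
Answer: 805557 - 2*I*sqrt(4762) ≈ 8.0556e+5 - 138.01*I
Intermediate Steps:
t(k, O) = 6 + O
q = -19030 (q = -173*110 = -19030)
N = 805557 (N = 3*268519 = 805557)
M = 805557
E = 2*I*sqrt(4762) (E = sqrt((6 + 2*(-12)) - 19030) = sqrt((6 - 24) - 19030) = sqrt(-18 - 19030) = sqrt(-19048) = 2*I*sqrt(4762) ≈ 138.01*I)
M - E = 805557 - 2*I*sqrt(4762)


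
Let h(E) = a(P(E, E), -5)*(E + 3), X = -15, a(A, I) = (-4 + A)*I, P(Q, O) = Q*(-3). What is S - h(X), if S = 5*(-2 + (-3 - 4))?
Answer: -2505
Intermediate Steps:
P(Q, O) = -3*Q
a(A, I) = I*(-4 + A)
h(E) = (3 + E)*(20 + 15*E) (h(E) = (-5*(-4 - 3*E))*(E + 3) = (20 + 15*E)*(3 + E) = (3 + E)*(20 + 15*E))
S = -45 (S = 5*(-2 - 7) = 5*(-9) = -45)
S - h(X) = -45 - 5*(3 - 15)*(4 + 3*(-15)) = -45 - 5*(-12)*(4 - 45) = -45 - 5*(-12)*(-41) = -45 - 1*2460 = -45 - 2460 = -2505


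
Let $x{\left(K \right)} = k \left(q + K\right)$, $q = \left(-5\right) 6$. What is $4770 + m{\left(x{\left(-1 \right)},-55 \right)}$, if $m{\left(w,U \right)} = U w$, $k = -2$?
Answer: $1360$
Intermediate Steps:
$q = -30$
$x{\left(K \right)} = 60 - 2 K$ ($x{\left(K \right)} = - 2 \left(-30 + K\right) = 60 - 2 K$)
$4770 + m{\left(x{\left(-1 \right)},-55 \right)} = 4770 - 55 \left(60 - -2\right) = 4770 - 55 \left(60 + 2\right) = 4770 - 3410 = 1360$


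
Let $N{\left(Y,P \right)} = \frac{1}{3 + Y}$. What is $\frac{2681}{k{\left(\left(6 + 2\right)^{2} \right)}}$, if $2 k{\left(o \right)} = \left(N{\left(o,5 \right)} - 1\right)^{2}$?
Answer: $\frac{12035009}{2178} \approx 5525.7$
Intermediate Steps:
$k{\left(o \right)} = \frac{\left(-1 + \frac{1}{3 + o}\right)^{2}}{2}$ ($k{\left(o \right)} = \frac{\left(\frac{1}{3 + o} - 1\right)^{2}}{2} = \frac{\left(-1 + \frac{1}{3 + o}\right)^{2}}{2}$)
$\frac{2681}{k{\left(\left(6 + 2\right)^{2} \right)}} = \frac{2681}{\frac{1}{2} \left(2 + \left(6 + 2\right)^{2}\right)^{2} \frac{1}{\left(3 + \left(6 + 2\right)^{2}\right)^{2}}} = \frac{2681}{\frac{1}{2} \left(2 + 8^{2}\right)^{2} \frac{1}{\left(3 + 8^{2}\right)^{2}}} = \frac{2681}{\frac{1}{2} \left(2 + 64\right)^{2} \frac{1}{\left(3 + 64\right)^{2}}} = \frac{2681}{\frac{1}{2} \cdot 66^{2} \cdot \frac{1}{4489}} = \frac{2681}{\frac{1}{2} \cdot 4356 \cdot \frac{1}{4489}} = \frac{2681}{\frac{2178}{4489}} = 2681 \cdot \frac{4489}{2178} = \frac{12035009}{2178}$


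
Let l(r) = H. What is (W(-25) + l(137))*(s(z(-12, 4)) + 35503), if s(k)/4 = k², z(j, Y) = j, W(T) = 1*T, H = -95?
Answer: -4329480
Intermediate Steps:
W(T) = T
l(r) = -95
s(k) = 4*k²
(W(-25) + l(137))*(s(z(-12, 4)) + 35503) = (-25 - 95)*(4*(-12)² + 35503) = -120*(4*144 + 35503) = -120*(576 + 35503) = -120*36079 = -4329480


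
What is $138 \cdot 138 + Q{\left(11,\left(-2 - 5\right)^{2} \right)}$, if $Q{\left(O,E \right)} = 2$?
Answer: $19046$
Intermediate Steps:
$138 \cdot 138 + Q{\left(11,\left(-2 - 5\right)^{2} \right)} = 138 \cdot 138 + 2 = 19044 + 2 = 19046$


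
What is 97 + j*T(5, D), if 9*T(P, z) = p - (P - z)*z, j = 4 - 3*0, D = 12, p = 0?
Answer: 403/3 ≈ 134.33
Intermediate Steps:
j = 4 (j = 4 + 0 = 4)
T(P, z) = -z*(P - z)/9 (T(P, z) = (0 - (P - z)*z)/9 = (0 - z*(P - z))/9 = (-z*(P - z))/9 = -z*(P - z)/9)
97 + j*T(5, D) = 97 + 4*((⅑)*12*(12 - 1*5)) = 97 + 4*((⅑)*12*(12 - 5)) = 97 + 4*((⅑)*12*7) = 97 + 4*(28/3) = 97 + 112/3 = 403/3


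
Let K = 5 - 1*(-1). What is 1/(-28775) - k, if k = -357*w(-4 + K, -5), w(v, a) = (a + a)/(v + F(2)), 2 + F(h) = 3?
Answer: -34242251/28775 ≈ -1190.0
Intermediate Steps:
F(h) = 1 (F(h) = -2 + 3 = 1)
K = 6 (K = 5 + 1 = 6)
w(v, a) = 2*a/(1 + v) (w(v, a) = (a + a)/(v + 1) = (2*a)/(1 + v) = 2*a/(1 + v))
k = 1190 (k = -714*(-5)/(1 + (-4 + 6)) = -714*(-5)/(1 + 2) = -714*(-5)/3 = -357*(-10/3) = 1190)
1/(-28775) - k = 1/(-28775) - 1*1190 = -1/28775 - 1190 = -34242251/28775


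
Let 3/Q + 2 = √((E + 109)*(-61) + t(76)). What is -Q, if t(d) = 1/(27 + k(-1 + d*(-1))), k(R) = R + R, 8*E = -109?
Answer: 6096/5915033 + 6*I*√1501386126/5915033 ≈ 0.0010306 + 0.039304*I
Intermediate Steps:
E = -109/8 (E = (⅛)*(-109) = -109/8 ≈ -13.625)
k(R) = 2*R
t(d) = 1/(25 - 2*d) (t(d) = 1/(27 + 2*(-1 + d*(-1))) = 1/(27 + 2*(-1 - d)) = 1/(27 + (-2 - 2*d)) = 1/(25 - 2*d))
Q = 3/(-2 + I*√1501386126/508) (Q = 3/(-2 + √((-109/8 + 109)*(-61) - 1/(-25 + 2*76))) = 3/(-2 + √((763/8)*(-61) - 1/(-25 + 152))) = 3/(-2 + √(-46543/8 - 1/127)) = 3/(-2 + √(-5910969/1016)) = 3/(-2 + I*√1501386126/508) ≈ -0.0010306 - 0.039304*I)
-Q = -(-6096/5915033 - 6*I*√1501386126/5915033) = 6096/5915033 + 6*I*√1501386126/5915033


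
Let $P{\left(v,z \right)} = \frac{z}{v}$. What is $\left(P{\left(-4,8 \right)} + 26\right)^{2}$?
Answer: $576$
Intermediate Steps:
$\left(P{\left(-4,8 \right)} + 26\right)^{2} = \left(\frac{8}{-4} + 26\right)^{2} = \left(8 \left(- \frac{1}{4}\right) + 26\right)^{2} = \left(-2 + 26\right)^{2} = 24^{2} = 576$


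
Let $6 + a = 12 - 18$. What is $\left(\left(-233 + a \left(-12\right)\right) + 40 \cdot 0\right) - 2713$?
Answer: $-2802$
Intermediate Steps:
$a = -12$ ($a = -6 + \left(12 - 18\right) = -6 - 6 = -12$)
$\left(\left(-233 + a \left(-12\right)\right) + 40 \cdot 0\right) - 2713 = \left(\left(-233 - -144\right) + 40 \cdot 0\right) - 2713 = \left(\left(-233 + 144\right) + 0\right) - 2713 = \left(-89 + 0\right) - 2713 = -89 - 2713 = -2802$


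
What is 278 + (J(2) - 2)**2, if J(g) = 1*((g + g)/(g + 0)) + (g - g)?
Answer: 278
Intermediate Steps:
J(g) = 2 (J(g) = 1*((2*g)/g) + 0 = 1*2 + 0 = 2 + 0 = 2)
278 + (J(2) - 2)**2 = 278 + (2 - 2)**2 = 278 + 0**2 = 278 + 0 = 278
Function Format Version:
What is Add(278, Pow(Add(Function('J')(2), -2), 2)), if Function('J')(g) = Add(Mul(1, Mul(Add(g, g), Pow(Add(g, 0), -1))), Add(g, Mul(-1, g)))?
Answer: 278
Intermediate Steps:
Function('J')(g) = 2 (Function('J')(g) = Add(Mul(1, Mul(Mul(2, g), Pow(g, -1))), 0) = Add(Mul(1, 2), 0) = Add(2, 0) = 2)
Add(278, Pow(Add(Function('J')(2), -2), 2)) = Add(278, Pow(Add(2, -2), 2)) = Add(278, Pow(0, 2)) = Add(278, 0) = 278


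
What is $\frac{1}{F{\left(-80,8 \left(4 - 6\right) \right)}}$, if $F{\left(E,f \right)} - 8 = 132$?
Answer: $\frac{1}{140} \approx 0.0071429$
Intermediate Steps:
$F{\left(E,f \right)} = 140$ ($F{\left(E,f \right)} = 8 + 132 = 140$)
$\frac{1}{F{\left(-80,8 \left(4 - 6\right) \right)}} = \frac{1}{140}$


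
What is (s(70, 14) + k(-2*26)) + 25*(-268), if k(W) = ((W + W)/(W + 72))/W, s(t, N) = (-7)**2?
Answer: -66509/10 ≈ -6650.9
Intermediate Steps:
s(t, N) = 49
k(W) = 2/(72 + W) (k(W) = ((2*W)/(72 + W))/W = (2*W/(72 + W))/W = 2/(72 + W))
(s(70, 14) + k(-2*26)) + 25*(-268) = (49 + 2/(72 - 2*26)) + 25*(-268) = (49 + 2/(72 - 52)) - 6700 = (49 + 2/20) - 6700 = (49 + 2*(1/20)) - 6700 = (49 + 1/10) - 6700 = 491/10 - 6700 = -66509/10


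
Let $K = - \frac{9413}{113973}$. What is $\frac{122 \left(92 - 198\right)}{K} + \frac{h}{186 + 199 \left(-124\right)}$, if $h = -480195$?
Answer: $\frac{7220060513835}{46104874} \approx 1.566 \cdot 10^{5}$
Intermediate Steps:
$K = - \frac{9413}{113973}$ ($K = \left(-9413\right) \frac{1}{113973} = - \frac{9413}{113973} \approx -0.08259$)
$\frac{122 \left(92 - 198\right)}{K} + \frac{h}{186 + 199 \left(-124\right)} = \frac{122 \left(92 - 198\right)}{- \frac{9413}{113973}} - \frac{480195}{186 + 199 \left(-124\right)} = 122 \left(-106\right) \left(- \frac{113973}{9413}\right) - \frac{480195}{186 - 24676} = \left(-12932\right) \left(- \frac{113973}{9413}\right) - \frac{480195}{-24490} = \frac{1473898836}{9413} - - \frac{96039}{4898} = \frac{1473898836}{9413} + \frac{96039}{4898} = \frac{7220060513835}{46104874}$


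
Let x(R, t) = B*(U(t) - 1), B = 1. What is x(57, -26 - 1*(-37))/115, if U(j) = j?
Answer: 2/23 ≈ 0.086957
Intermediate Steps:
x(R, t) = -1 + t (x(R, t) = 1*(t - 1) = 1*(-1 + t) = -1 + t)
x(57, -26 - 1*(-37))/115 = (-1 + (-26 - 1*(-37)))/115 = (-1 + (-26 + 37))*(1/115) = (-1 + 11)*(1/115) = 10*(1/115) = 2/23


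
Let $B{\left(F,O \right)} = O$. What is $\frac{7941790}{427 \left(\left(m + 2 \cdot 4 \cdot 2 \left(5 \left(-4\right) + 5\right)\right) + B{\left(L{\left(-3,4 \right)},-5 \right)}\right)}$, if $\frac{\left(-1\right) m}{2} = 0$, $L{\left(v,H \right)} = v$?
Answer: $- \frac{1588358}{20923} \approx -75.914$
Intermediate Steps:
$m = 0$ ($m = \left(-2\right) 0 = 0$)
$\frac{7941790}{427 \left(\left(m + 2 \cdot 4 \cdot 2 \left(5 \left(-4\right) + 5\right)\right) + B{\left(L{\left(-3,4 \right)},-5 \right)}\right)} = \frac{7941790}{427 \left(\left(0 + 2 \cdot 4 \cdot 2 \left(5 \left(-4\right) + 5\right)\right) - 5\right)} = \frac{7941790}{427 \left(\left(0 + 8 \cdot 2 \left(-20 + 5\right)\right) - 5\right)} = \frac{7941790}{427 \left(\left(0 + 16 \left(-15\right)\right) - 5\right)} = \frac{7941790}{427 \left(\left(0 - 240\right) - 5\right)} = \frac{7941790}{427 \left(-240 - 5\right)} = \frac{7941790}{427 \left(-245\right)} = \frac{7941790}{-104615} = 7941790 \left(- \frac{1}{104615}\right) = - \frac{1588358}{20923}$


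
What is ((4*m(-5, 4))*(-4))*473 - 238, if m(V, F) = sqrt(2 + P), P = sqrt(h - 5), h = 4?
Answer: -238 - 7568*sqrt(2 + I) ≈ -11252.0 - 2600.1*I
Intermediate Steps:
P = I (P = sqrt(4 - 5) = sqrt(-1) = I ≈ 1.0*I)
m(V, F) = sqrt(2 + I)
((4*m(-5, 4))*(-4))*473 - 238 = ((4*sqrt(2 + I))*(-4))*473 - 238 = -16*sqrt(2 + I)*473 - 238 = -7568*sqrt(2 + I) - 238 = -238 - 7568*sqrt(2 + I)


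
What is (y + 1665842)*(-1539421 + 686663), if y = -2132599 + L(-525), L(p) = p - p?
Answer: 398030765806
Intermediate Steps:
L(p) = 0
y = -2132599 (y = -2132599 + 0 = -2132599)
(y + 1665842)*(-1539421 + 686663) = (-2132599 + 1665842)*(-1539421 + 686663) = -466757*(-852758) = 398030765806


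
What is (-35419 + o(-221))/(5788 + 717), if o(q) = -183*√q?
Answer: -35419/6505 - 183*I*√221/6505 ≈ -5.4449 - 0.41822*I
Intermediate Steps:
(-35419 + o(-221))/(5788 + 717) = (-35419 - 183*I*√221)/(5788 + 717) = (-35419 - 183*I*√221)/6505 = (-35419 - 183*I*√221)*(1/6505) = -35419/6505 - 183*I*√221/6505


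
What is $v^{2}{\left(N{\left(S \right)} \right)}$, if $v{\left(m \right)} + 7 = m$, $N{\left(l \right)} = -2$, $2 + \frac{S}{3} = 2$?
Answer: $81$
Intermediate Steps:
$S = 0$ ($S = -6 + 3 \cdot 2 = -6 + 6 = 0$)
$v{\left(m \right)} = -7 + m$
$v^{2}{\left(N{\left(S \right)} \right)} = \left(-7 - 2\right)^{2} = \left(-9\right)^{2} = 81$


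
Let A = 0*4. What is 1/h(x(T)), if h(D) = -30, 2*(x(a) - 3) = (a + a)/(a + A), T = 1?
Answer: -1/30 ≈ -0.033333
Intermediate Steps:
A = 0
x(a) = 4 (x(a) = 3 + ((a + a)/(a + 0))/2 = 3 + ((2*a)/a)/2 = 3 + (½)*2 = 3 + 1 = 4)
1/h(x(T)) = 1/(-30) = -1/30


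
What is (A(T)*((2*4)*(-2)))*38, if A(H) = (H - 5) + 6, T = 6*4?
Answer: -15200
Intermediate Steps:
T = 24
A(H) = 1 + H (A(H) = (-5 + H) + 6 = 1 + H)
(A(T)*((2*4)*(-2)))*38 = ((1 + 24)*((2*4)*(-2)))*38 = (25*(8*(-2)))*38 = (25*(-16))*38 = -400*38 = -15200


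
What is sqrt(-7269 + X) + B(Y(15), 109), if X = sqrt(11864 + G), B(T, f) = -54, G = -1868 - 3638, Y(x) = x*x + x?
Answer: -54 + I*sqrt(7269 - 17*sqrt(22)) ≈ -54.0 + 84.79*I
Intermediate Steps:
Y(x) = x + x**2 (Y(x) = x**2 + x = x + x**2)
G = -5506
X = 17*sqrt(22) (X = sqrt(11864 - 5506) = sqrt(6358) = 17*sqrt(22) ≈ 79.737)
sqrt(-7269 + X) + B(Y(15), 109) = sqrt(-7269 + 17*sqrt(22)) - 54 = -54 + sqrt(-7269 + 17*sqrt(22))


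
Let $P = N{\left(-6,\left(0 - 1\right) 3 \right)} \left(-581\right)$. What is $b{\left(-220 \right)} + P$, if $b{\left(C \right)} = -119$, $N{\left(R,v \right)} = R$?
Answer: $3367$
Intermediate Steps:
$P = 3486$ ($P = \left(-6\right) \left(-581\right) = 3486$)
$b{\left(-220 \right)} + P = -119 + 3486 = 3367$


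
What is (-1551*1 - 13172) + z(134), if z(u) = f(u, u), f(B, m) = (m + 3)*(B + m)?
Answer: 21993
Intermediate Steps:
f(B, m) = (3 + m)*(B + m)
z(u) = 2*u² + 6*u (z(u) = u² + 3*u + 3*u + u*u = u² + 3*u + 3*u + u² = 2*u² + 6*u)
(-1551*1 - 13172) + z(134) = (-1551*1 - 13172) + 2*134*(3 + 134) = (-1551 - 13172) + 2*134*137 = -14723 + 36716 = 21993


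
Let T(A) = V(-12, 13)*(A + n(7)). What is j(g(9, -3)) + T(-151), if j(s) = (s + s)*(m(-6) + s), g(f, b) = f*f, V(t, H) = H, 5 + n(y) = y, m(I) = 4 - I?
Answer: 12805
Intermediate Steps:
n(y) = -5 + y
T(A) = 26 + 13*A (T(A) = 13*(A + (-5 + 7)) = 13*(A + 2) = 13*(2 + A) = 26 + 13*A)
g(f, b) = f²
j(s) = 2*s*(10 + s) (j(s) = (s + s)*((4 - 1*(-6)) + s) = (2*s)*((4 + 6) + s) = (2*s)*(10 + s) = 2*s*(10 + s))
j(g(9, -3)) + T(-151) = 2*9²*(10 + 9²) + (26 + 13*(-151)) = 2*81*(10 + 81) + (26 - 1963) = 2*81*91 - 1937 = 14742 - 1937 = 12805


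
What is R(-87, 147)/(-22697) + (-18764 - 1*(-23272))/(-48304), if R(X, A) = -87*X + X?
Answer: -115932151/274088972 ≈ -0.42297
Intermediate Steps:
R(X, A) = -86*X
R(-87, 147)/(-22697) + (-18764 - 1*(-23272))/(-48304) = -86*(-87)/(-22697) + (-18764 - 1*(-23272))/(-48304) = 7482*(-1/22697) + (-18764 + 23272)*(-1/48304) = -7482/22697 + 4508*(-1/48304) = -7482/22697 - 1127/12076 = -115932151/274088972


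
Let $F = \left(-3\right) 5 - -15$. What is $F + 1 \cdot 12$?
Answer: $12$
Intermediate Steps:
$F = 0$ ($F = -15 + 15 = 0$)
$F + 1 \cdot 12 = 0 + 1 \cdot 12 = 0 + 12 = 12$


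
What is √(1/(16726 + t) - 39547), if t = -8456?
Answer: I*√2704734008030/8270 ≈ 198.86*I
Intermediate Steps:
√(1/(16726 + t) - 39547) = √(1/(16726 - 8456) - 39547) = √(1/8270 - 39547) = √(-327053689/8270) = I*√2704734008030/8270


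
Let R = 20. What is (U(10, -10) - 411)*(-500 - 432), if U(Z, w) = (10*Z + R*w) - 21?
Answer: 495824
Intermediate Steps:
U(Z, w) = -21 + 10*Z + 20*w (U(Z, w) = (10*Z + 20*w) - 21 = -21 + 10*Z + 20*w)
(U(10, -10) - 411)*(-500 - 432) = ((-21 + 10*10 + 20*(-10)) - 411)*(-500 - 432) = ((-21 + 100 - 200) - 411)*(-932) = (-121 - 411)*(-932) = -532*(-932) = 495824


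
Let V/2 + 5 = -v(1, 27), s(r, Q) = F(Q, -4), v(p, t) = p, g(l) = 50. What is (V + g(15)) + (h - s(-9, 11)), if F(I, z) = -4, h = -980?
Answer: -938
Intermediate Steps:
s(r, Q) = -4
V = -12 (V = -10 + 2*(-1*1) = -10 + 2*(-1) = -10 - 2 = -12)
(V + g(15)) + (h - s(-9, 11)) = (-12 + 50) + (-980 - 1*(-4)) = 38 + (-980 + 4) = 38 - 976 = -938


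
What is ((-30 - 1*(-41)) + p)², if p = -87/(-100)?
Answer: 1408969/10000 ≈ 140.90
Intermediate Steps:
p = 87/100 (p = -87*(-1/100) = 87/100 ≈ 0.87000)
((-30 - 1*(-41)) + p)² = ((-30 - 1*(-41)) + 87/100)² = ((-30 + 41) + 87/100)² = (11 + 87/100)² = (1187/100)² = 1408969/10000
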